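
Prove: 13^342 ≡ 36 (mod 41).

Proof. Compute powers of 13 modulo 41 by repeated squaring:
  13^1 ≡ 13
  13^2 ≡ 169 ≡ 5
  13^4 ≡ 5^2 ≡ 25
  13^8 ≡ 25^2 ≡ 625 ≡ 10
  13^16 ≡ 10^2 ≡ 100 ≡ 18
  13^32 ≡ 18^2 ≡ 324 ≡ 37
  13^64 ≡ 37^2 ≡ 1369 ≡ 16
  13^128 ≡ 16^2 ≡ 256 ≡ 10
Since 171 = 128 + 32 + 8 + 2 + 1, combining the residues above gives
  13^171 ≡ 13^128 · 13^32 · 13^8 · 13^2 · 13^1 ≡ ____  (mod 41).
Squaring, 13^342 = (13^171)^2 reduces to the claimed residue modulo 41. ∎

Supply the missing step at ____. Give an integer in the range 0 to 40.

35

13^128 · 13^32 · 13^8 · 13^2 · 13^1 ≡ 10 · 37 · 10 · 5 · 13 = 240500.
240500 mod 41 = 35, so 13^171 ≡ 35 (mod 41).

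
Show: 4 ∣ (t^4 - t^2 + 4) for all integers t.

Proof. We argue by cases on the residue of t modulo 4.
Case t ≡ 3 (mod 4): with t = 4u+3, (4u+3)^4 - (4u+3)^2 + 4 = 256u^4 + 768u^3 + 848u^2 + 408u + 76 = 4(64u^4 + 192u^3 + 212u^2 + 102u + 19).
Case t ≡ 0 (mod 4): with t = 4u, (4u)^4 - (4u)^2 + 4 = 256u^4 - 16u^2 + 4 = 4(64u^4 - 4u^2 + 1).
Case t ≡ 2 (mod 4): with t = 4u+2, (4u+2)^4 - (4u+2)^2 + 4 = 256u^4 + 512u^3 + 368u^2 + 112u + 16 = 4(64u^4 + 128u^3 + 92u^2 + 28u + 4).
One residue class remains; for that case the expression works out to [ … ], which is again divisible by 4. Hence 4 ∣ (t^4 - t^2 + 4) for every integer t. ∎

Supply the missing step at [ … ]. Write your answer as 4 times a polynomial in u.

Only t ≡ 1 (mod 4) is unaccounted for. Put t = 4u+1:
(4u+1)^4 - (4u+1)^2 + 4 expands to 256u^4 + 256u^3 + 80u^2 + 8u + 4,
and factoring out 4 leaves 4(64u^4 + 64u^3 + 20u^2 + 2u + 1).

4(64u^4 + 64u^3 + 20u^2 + 2u + 1)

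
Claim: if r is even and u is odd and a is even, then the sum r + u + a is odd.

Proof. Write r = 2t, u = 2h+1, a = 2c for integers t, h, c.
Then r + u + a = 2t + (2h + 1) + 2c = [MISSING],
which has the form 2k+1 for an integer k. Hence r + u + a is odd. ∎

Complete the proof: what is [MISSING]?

2t + (2h + 1) + 2c = 2c + 2h + 2t + 1
= 2(c + h + t) + 1.
Since c + h + t is an integer, the sum is of the form 2k+1 for an integer k.

2(c + h + t) + 1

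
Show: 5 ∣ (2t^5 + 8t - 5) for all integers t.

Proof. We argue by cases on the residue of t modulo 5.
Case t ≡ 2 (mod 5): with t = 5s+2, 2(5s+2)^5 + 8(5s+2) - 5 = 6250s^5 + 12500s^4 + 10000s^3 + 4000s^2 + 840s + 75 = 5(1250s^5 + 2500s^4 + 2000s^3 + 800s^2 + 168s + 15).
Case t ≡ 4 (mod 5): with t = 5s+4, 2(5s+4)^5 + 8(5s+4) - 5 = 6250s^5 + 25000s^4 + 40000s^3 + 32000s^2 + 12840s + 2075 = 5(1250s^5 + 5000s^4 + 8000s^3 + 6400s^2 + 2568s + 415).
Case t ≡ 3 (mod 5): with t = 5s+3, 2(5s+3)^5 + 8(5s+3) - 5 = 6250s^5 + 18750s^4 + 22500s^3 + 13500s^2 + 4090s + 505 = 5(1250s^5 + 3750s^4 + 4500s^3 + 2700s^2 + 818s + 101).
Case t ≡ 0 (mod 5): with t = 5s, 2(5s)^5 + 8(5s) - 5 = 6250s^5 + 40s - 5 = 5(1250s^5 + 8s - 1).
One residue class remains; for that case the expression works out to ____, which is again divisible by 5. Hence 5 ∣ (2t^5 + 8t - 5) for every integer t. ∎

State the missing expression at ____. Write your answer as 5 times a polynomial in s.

5(1250s^5 + 1250s^4 + 500s^3 + 100s^2 + 18s + 1)

Only t ≡ 1 (mod 5) is unaccounted for. Put t = 5s+1:
2(5s+1)^5 + 8(5s+1) - 5 expands to 6250s^5 + 6250s^4 + 2500s^3 + 500s^2 + 90s + 5,
and factoring out 5 leaves 5(1250s^5 + 1250s^4 + 500s^3 + 100s^2 + 18s + 1).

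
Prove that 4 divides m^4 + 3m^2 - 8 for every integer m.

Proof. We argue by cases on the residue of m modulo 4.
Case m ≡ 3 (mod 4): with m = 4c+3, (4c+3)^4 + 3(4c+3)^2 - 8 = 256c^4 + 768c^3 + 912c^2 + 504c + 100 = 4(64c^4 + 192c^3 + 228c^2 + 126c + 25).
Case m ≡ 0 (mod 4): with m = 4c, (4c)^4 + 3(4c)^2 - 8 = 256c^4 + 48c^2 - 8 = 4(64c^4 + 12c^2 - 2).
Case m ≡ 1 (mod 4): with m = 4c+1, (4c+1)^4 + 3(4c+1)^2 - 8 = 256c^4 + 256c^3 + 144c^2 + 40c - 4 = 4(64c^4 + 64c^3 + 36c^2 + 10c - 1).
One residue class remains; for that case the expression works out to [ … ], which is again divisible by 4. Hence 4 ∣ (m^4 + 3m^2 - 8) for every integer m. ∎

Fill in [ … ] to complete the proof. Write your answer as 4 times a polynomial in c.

Only m ≡ 2 (mod 4) is unaccounted for. Put m = 4c+2:
(4c+2)^4 + 3(4c+2)^2 - 8 expands to 256c^4 + 512c^3 + 432c^2 + 176c + 20,
and factoring out 4 leaves 4(64c^4 + 128c^3 + 108c^2 + 44c + 5).

4(64c^4 + 128c^3 + 108c^2 + 44c + 5)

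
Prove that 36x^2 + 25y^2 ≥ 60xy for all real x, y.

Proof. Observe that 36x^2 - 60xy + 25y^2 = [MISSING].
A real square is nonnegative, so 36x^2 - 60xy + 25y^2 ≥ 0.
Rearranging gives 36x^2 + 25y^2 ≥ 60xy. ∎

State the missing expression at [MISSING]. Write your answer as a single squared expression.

(6x - 5y)^2

The leading and trailing coefficients are 6^2 and 5^2, and 60 = 2·6·5, so the trinomial is (6x - 5y)^2.
Hence 36x^2 - 60xy + 25y^2 ≥ 0.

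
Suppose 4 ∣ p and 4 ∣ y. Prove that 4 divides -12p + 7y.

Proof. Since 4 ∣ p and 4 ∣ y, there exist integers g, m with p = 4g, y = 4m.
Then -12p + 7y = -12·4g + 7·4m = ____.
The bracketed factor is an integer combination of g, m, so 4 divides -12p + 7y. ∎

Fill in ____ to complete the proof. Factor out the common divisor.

4(-12g + 7m)

Pull the common 4 out of every term: -12·4g + 7·4m = 4(-12g + 7m).
-12g + 7m is an integer, which exhibits the divisibility.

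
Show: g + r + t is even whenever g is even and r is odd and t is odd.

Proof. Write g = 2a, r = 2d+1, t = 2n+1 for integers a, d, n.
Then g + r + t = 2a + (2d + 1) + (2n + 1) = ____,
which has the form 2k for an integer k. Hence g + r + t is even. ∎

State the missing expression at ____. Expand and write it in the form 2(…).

2(a + d + n + 1)

Expanding: 2a + (2d + 1) + (2n + 1) = 2a + 2d + 2n + 2.
Every term is even; pulling out the factor of 2 gives 2(a + d + n + 1).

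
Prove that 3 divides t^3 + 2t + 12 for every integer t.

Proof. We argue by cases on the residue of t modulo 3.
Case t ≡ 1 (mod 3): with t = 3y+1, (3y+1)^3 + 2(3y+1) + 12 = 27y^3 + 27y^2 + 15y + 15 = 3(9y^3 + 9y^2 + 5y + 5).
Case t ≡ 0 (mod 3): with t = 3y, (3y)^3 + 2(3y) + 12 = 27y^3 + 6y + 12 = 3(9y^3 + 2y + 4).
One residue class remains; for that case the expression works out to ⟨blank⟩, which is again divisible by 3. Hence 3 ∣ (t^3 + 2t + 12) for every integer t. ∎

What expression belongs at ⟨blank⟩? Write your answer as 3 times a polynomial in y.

The residues treated are {1, 0}, so the missing case is t ≡ 2 (mod 3); write t = 3y+2.
Then (3y+2)^3 + 2(3y+2) + 12 = 27y^3 + 54y^2 + 42y + 24 = 3(9y^3 + 18y^2 + 14y + 8).

3(9y^3 + 18y^2 + 14y + 8)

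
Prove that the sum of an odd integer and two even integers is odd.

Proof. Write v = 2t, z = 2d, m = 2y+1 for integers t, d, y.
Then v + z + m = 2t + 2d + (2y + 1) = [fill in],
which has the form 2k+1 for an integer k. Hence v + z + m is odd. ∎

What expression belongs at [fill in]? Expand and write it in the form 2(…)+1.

Expanding: 2t + 2d + (2y + 1) = 2d + 2t + 2y + 1.
Every term except the constant is even, so this is 2(d + t + y) + 1,
and d + t + y ∈ ℤ gives the required form.

2(d + t + y) + 1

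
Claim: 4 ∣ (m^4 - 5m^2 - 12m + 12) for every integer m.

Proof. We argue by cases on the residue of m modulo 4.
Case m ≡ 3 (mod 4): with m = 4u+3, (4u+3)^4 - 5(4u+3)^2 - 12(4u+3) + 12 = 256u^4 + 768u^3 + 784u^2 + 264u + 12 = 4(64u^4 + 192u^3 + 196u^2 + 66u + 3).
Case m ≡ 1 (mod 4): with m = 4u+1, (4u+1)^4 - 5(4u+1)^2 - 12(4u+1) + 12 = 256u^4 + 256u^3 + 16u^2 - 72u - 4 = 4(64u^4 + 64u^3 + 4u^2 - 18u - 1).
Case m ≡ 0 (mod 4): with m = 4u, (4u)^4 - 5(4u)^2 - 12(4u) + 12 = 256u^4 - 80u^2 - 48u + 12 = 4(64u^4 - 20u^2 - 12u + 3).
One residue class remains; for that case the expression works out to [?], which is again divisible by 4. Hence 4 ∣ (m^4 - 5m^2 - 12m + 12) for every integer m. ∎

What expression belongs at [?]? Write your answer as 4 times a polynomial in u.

4(64u^4 + 128u^3 + 76u^2 - 4)

The residues treated are {3, 1, 0}, so the missing case is m ≡ 2 (mod 4); write m = 4u+2.
Then (4u+2)^4 - 5(4u+2)^2 - 12(4u+2) + 12 = 256u^4 + 512u^3 + 304u^2 - 16 = 4(64u^4 + 128u^3 + 76u^2 - 4).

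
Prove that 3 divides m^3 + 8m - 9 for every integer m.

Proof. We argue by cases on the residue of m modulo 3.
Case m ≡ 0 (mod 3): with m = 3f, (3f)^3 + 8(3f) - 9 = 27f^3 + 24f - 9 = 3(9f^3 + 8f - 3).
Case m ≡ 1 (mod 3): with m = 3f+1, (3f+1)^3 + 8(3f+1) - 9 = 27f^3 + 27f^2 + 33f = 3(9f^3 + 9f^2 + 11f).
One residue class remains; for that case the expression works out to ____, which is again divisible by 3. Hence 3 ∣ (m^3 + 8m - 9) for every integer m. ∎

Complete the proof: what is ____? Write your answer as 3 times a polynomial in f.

3(9f^3 + 18f^2 + 20f + 5)

Only m ≡ 2 (mod 3) is unaccounted for. Put m = 3f+2:
(3f+2)^3 + 8(3f+2) - 9 expands to 27f^3 + 54f^2 + 60f + 15,
and factoring out 3 leaves 3(9f^3 + 18f^2 + 20f + 5).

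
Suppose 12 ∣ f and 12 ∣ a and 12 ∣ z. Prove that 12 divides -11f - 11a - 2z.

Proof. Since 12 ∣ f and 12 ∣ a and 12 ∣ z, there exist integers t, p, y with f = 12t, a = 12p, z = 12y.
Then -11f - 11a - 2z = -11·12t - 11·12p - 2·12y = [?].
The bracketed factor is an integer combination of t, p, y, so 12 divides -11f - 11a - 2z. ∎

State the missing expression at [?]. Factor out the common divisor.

Pull the common 12 out of every term: -11·12t - 11·12p - 2·12y = 12(-11p - 11t - 2y).
-11p - 11t - 2y is an integer, which exhibits the divisibility.

12(-11p - 11t - 2y)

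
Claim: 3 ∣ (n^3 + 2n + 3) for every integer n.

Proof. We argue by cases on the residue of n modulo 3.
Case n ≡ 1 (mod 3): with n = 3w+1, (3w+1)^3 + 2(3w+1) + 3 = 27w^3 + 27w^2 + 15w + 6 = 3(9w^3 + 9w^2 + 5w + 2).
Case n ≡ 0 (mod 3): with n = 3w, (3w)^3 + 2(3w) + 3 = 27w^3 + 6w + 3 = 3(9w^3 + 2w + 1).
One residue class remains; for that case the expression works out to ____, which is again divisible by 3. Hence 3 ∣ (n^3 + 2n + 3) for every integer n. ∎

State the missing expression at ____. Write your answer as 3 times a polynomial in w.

3(9w^3 + 18w^2 + 14w + 5)

Only n ≡ 2 (mod 3) is unaccounted for. Put n = 3w+2:
(3w+2)^3 + 2(3w+2) + 3 expands to 27w^3 + 54w^2 + 42w + 15,
and factoring out 3 leaves 3(9w^3 + 18w^2 + 14w + 5).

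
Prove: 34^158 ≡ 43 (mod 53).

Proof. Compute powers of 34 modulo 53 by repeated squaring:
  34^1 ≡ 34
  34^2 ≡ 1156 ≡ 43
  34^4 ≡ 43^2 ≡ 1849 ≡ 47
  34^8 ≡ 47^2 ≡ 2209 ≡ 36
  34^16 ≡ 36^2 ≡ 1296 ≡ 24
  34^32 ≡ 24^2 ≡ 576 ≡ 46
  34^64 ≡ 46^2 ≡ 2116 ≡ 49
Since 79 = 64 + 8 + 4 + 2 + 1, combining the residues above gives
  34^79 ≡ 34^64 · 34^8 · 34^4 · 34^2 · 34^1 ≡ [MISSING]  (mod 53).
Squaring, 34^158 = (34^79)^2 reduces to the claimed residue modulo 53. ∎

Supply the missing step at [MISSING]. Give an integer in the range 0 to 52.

Multiply the listed residues: 49 · 36 · 47 · 43 · 34 = 1764 → 82908 → 3565044 → 121211496.
Reducing modulo 53: 121211496 = 2287009·53 + 19, so 34^79 ≡ 19.

19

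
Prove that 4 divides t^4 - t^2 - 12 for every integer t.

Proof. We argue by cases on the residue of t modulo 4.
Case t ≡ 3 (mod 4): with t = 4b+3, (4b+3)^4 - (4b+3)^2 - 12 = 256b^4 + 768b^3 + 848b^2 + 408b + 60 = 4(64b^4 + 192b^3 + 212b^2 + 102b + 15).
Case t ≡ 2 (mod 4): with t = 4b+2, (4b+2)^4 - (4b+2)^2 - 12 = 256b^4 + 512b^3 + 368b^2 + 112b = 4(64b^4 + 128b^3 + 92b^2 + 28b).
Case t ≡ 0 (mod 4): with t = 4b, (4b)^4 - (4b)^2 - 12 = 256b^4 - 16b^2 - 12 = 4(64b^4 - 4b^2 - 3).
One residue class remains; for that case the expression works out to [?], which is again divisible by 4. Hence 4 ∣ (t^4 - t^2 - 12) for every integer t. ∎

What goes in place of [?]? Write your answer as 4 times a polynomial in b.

4(64b^4 + 64b^3 + 20b^2 + 2b - 3)

Only t ≡ 1 (mod 4) is unaccounted for. Put t = 4b+1:
(4b+1)^4 - (4b+1)^2 - 12 expands to 256b^4 + 256b^3 + 80b^2 + 8b - 12,
and factoring out 4 leaves 4(64b^4 + 64b^3 + 20b^2 + 2b - 3).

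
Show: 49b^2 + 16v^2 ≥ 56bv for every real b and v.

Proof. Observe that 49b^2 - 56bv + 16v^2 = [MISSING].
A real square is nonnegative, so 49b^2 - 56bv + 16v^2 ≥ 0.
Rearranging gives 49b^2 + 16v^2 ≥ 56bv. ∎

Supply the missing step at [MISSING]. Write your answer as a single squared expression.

49b^2 - 56bv + 16v^2 is a perfect-square trinomial: the outer terms are (7b)^2 and (4v)^2, and the cross term is -2·7b·4v.
So 49b^2 - 56bv + 16v^2 = (7b - 4v)^2 ≥ 0.

(7b - 4v)^2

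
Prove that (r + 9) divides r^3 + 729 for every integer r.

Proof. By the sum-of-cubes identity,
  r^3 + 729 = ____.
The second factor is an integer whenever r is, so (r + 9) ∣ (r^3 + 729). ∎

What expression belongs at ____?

a^3 + b^3 = (a + b)(a^2 - ab + b^2). With a = r, b = 9:
r^3 + 729 = (r + 9)(r^2 - 9r + 81).

(r + 9)(r^2 - 9r + 81)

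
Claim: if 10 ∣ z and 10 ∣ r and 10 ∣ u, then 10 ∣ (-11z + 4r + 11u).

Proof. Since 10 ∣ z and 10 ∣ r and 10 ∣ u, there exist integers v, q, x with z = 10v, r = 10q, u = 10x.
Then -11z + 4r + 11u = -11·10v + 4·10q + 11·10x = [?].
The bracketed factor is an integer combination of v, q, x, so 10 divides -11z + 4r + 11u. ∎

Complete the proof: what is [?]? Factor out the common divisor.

Pull the common 10 out of every term: -11·10v + 4·10q + 11·10x = 10(4q - 11v + 11x).
4q - 11v + 11x is an integer, which exhibits the divisibility.

10(4q - 11v + 11x)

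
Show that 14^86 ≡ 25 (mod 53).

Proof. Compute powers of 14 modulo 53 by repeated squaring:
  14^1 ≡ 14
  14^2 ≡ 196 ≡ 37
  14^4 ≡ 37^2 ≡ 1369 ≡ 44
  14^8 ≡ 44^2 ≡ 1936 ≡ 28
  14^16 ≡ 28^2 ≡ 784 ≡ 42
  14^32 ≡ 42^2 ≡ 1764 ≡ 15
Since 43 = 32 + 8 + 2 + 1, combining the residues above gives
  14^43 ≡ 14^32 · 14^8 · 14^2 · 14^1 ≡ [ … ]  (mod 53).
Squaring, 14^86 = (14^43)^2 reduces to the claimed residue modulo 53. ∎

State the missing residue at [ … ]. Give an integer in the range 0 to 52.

14^32 · 14^8 · 14^2 · 14^1 ≡ 15 · 28 · 37 · 14 = 217560.
217560 mod 53 = 48, so 14^43 ≡ 48 (mod 53).

48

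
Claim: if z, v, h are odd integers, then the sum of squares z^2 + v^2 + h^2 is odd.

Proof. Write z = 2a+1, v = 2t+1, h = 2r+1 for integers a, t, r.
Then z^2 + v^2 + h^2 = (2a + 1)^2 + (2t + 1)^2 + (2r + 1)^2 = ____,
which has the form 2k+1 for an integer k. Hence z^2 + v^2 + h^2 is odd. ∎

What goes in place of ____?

2(2a^2 + 2a + 2r^2 + 2r + 2t^2 + 2t + 1) + 1

(2a + 1)^2 + (2t + 1)^2 + (2r + 1)^2 = 4a^2 + 4a + 4r^2 + 4r + 4t^2 + 4t + 3
= 2(2a^2 + 2a + 2r^2 + 2r + 2t^2 + 2t + 1) + 1.
Since 2a^2 + 2a + 2r^2 + 2r + 2t^2 + 2t + 1 is an integer, the sum of squares is of the form 2k+1 for an integer k.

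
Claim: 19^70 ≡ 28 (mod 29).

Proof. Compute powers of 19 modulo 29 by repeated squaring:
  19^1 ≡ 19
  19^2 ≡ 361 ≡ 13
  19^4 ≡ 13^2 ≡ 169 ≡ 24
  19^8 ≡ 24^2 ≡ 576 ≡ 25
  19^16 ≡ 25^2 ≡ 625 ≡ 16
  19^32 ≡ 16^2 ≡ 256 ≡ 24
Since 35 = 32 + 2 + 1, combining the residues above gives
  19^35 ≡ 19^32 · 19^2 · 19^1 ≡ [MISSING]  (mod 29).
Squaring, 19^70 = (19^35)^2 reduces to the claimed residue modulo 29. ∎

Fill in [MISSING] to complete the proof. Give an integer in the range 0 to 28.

19^32 · 19^2 · 19^1 ≡ 24 · 13 · 19 = 5928.
5928 mod 29 = 12, so 19^35 ≡ 12 (mod 29).

12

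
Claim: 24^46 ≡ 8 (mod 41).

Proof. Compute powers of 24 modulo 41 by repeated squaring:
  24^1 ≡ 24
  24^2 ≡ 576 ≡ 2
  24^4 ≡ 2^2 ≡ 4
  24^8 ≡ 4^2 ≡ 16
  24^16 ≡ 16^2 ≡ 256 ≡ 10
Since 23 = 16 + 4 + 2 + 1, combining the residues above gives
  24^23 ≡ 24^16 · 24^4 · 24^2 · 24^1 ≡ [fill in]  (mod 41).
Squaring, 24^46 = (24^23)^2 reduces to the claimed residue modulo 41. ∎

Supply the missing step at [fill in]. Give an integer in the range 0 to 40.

Multiply the listed residues: 10 · 4 · 2 · 24 = 40 → 80 → 1920.
Reducing modulo 41: 1920 = 46·41 + 34, so 24^23 ≡ 34.

34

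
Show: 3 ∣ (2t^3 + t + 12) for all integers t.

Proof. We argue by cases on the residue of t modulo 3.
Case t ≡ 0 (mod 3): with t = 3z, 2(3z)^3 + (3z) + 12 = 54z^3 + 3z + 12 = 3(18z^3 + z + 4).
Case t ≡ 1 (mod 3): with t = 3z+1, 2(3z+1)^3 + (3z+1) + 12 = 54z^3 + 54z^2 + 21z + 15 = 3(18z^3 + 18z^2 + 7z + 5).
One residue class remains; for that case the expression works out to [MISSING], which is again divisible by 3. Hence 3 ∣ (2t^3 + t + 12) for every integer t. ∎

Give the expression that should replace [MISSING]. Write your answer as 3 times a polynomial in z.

3(18z^3 + 36z^2 + 25z + 10)

The residues treated are {0, 1}, so the missing case is t ≡ 2 (mod 3); write t = 3z+2.
Then 2(3z+2)^3 + (3z+2) + 12 = 54z^3 + 108z^2 + 75z + 30 = 3(18z^3 + 36z^2 + 25z + 10).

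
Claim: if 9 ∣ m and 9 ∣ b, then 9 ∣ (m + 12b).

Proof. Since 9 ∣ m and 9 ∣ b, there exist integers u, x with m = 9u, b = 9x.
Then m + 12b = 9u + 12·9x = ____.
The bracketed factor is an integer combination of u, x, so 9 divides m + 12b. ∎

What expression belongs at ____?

9(u + 12x)

Pull the common 9 out of every term: 9u + 12·9x = 9(u + 12x).
u + 12x is an integer, which exhibits the divisibility.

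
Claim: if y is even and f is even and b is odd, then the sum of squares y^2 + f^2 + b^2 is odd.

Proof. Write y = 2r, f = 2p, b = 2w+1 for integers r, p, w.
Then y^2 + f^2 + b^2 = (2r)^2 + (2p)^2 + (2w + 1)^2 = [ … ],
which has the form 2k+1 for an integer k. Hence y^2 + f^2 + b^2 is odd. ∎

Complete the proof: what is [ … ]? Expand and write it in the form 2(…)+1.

Expanding: (2r)^2 + (2p)^2 + (2w + 1)^2 = 4p^2 + 4r^2 + 4w^2 + 4w + 1.
Every term except the constant is even, so this is 2(2p^2 + 2r^2 + 2w^2 + 2w) + 1,
and 2p^2 + 2r^2 + 2w^2 + 2w ∈ ℤ gives the required form.

2(2p^2 + 2r^2 + 2w^2 + 2w) + 1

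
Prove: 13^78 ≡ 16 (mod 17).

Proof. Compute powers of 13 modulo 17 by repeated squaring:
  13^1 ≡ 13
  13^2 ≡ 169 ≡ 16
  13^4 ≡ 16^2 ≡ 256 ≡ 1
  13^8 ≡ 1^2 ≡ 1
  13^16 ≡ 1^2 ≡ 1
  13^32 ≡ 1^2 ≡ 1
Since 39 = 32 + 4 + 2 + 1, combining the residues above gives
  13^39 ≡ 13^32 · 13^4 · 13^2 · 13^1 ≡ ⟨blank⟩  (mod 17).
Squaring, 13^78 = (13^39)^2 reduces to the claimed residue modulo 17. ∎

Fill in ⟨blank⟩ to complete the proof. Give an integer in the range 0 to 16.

13^32 · 13^4 · 13^2 · 13^1 ≡ 1 · 1 · 16 · 13 = 208.
208 mod 17 = 4, so 13^39 ≡ 4 (mod 17).

4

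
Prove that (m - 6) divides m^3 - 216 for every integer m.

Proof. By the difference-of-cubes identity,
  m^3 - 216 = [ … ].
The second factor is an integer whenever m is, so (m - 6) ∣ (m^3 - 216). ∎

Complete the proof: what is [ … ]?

(m - 6)(m^2 + 6m + 36)

a^3 - b^3 = (a - b)(a^2 + ab + b^2). With a = m, b = 6:
m^3 - 216 = (m - 6)(m^2 + 6m + 36).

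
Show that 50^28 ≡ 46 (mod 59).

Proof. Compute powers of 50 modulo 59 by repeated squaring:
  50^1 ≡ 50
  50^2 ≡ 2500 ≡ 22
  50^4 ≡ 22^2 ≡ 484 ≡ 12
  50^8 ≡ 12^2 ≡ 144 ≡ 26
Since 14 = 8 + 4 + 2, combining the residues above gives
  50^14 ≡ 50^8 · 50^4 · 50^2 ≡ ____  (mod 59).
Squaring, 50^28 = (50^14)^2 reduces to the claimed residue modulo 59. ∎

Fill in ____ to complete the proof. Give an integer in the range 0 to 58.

50^8 · 50^4 · 50^2 ≡ 26 · 12 · 22 = 6864.
6864 mod 59 = 20, so 50^14 ≡ 20 (mod 59).

20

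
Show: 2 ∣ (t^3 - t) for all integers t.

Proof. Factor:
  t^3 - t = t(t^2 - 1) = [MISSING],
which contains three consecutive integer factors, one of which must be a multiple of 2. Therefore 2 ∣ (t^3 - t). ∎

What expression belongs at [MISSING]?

t(t^2 - 1) = t(t - 1)(t + 1) = (t - 1)t(t + 1).
These three factors are consecutive integers, so their product is divisible by 2.

(t - 1)t(t + 1)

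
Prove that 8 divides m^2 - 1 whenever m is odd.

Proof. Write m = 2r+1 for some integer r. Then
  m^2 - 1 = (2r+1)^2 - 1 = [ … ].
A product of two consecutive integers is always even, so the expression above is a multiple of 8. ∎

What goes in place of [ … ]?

4r(r + 1)

(2r+1)^2 - 1 = 4r^2 + 4r + 1 - 1 = 4r^2 + 4r = 4r(r+1).
Since r and r+1 are consecutive, r(r+1) is even, and 4·(even) is a multiple of 8.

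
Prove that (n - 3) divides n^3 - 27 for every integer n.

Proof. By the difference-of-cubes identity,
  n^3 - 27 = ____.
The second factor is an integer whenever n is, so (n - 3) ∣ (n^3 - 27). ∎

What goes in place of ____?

(n - 3)(n^2 + 3n + 9)

a^3 - b^3 = (a - b)(a^2 + ab + b^2). With a = n, b = 3:
n^3 - 27 = (n - 3)(n^2 + 3n + 9).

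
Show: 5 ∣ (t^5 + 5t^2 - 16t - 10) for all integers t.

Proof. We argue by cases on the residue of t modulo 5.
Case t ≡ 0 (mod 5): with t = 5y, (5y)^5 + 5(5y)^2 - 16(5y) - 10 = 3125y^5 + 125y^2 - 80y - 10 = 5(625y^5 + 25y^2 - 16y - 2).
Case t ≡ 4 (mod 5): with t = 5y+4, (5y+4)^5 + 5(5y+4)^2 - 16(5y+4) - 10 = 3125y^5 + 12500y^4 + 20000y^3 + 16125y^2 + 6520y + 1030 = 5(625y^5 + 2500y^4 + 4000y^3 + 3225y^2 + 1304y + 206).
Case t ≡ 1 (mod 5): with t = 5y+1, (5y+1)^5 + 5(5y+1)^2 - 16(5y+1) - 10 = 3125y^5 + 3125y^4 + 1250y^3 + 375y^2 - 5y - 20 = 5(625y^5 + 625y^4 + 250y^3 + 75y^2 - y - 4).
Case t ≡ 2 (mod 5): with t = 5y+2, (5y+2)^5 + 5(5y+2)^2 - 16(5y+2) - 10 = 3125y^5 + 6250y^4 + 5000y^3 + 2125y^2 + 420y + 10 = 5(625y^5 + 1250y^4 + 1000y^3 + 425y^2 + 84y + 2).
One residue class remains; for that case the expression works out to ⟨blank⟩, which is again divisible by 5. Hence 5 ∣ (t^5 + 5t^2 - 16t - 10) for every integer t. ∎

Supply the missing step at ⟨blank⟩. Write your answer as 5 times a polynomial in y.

5(625y^5 + 1875y^4 + 2250y^3 + 1375y^2 + 419y + 46)

The residues treated are {0, 4, 1, 2}, so the missing case is t ≡ 3 (mod 5); write t = 5y+3.
Then (5y+3)^5 + 5(5y+3)^2 - 16(5y+3) - 10 = 3125y^5 + 9375y^4 + 11250y^3 + 6875y^2 + 2095y + 230 = 5(625y^5 + 1875y^4 + 2250y^3 + 1375y^2 + 419y + 46).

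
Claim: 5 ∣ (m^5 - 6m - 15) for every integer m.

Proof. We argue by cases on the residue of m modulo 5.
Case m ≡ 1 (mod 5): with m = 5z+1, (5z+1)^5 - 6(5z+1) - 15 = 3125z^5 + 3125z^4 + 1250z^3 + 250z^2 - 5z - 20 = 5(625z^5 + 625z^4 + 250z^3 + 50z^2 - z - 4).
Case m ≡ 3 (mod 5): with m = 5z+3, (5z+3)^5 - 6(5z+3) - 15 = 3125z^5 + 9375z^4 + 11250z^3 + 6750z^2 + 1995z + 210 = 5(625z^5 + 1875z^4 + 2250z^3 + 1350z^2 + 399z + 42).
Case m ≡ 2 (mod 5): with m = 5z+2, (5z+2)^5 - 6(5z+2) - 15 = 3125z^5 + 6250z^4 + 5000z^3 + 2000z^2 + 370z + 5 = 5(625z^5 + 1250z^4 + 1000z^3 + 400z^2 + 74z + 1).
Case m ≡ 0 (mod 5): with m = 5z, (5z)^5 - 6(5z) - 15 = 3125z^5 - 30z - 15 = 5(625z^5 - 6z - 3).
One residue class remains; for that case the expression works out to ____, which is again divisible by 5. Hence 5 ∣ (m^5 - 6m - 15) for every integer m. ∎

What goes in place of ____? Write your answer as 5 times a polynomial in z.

5(625z^5 + 2500z^4 + 4000z^3 + 3200z^2 + 1274z + 197)

The residues treated are {1, 3, 2, 0}, so the missing case is m ≡ 4 (mod 5); write m = 5z+4.
Then (5z+4)^5 - 6(5z+4) - 15 = 3125z^5 + 12500z^4 + 20000z^3 + 16000z^2 + 6370z + 985 = 5(625z^5 + 2500z^4 + 4000z^3 + 3200z^2 + 1274z + 197).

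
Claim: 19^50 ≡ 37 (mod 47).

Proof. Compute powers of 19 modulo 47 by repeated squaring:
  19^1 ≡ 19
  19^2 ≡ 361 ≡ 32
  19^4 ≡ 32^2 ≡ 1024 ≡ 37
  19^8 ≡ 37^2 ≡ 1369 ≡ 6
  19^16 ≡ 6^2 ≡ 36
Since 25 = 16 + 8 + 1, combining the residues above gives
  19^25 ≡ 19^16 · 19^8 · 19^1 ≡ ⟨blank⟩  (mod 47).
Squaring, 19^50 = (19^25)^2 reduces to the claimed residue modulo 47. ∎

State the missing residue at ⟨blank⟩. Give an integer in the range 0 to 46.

15

19^16 · 19^8 · 19^1 ≡ 36 · 6 · 19 = 4104.
4104 mod 47 = 15, so 19^25 ≡ 15 (mod 47).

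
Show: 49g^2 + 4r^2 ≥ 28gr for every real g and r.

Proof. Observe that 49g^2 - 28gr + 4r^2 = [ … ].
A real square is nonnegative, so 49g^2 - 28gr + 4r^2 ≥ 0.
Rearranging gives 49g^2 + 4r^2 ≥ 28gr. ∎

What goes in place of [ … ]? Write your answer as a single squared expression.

(7g - 2r)^2

49g^2 - 28gr + 4r^2 is a perfect-square trinomial: the outer terms are (7g)^2 and (2r)^2, and the cross term is -2·7g·2r.
So 49g^2 - 28gr + 4r^2 = (7g - 2r)^2 ≥ 0.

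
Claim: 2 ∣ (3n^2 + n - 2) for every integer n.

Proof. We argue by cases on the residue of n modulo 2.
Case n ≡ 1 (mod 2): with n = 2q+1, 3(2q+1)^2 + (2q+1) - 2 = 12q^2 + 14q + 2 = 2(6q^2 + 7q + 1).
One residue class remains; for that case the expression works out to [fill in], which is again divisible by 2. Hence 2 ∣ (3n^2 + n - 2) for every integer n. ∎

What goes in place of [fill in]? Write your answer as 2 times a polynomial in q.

Only n ≡ 0 (mod 2) is unaccounted for. Put n = 2q:
3(2q)^2 + (2q) - 2 expands to 12q^2 + 2q - 2,
and factoring out 2 leaves 2(6q^2 + q - 1).

2(6q^2 + q - 1)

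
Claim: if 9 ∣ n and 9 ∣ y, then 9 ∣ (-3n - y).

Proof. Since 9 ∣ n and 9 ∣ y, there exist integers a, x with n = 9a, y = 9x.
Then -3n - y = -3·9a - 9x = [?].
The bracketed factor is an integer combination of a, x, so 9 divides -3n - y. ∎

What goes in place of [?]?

Pull the common 9 out of every term: -3·9a - 9x = 9(-3a - x).
-3a - x is an integer, which exhibits the divisibility.

9(-3a - x)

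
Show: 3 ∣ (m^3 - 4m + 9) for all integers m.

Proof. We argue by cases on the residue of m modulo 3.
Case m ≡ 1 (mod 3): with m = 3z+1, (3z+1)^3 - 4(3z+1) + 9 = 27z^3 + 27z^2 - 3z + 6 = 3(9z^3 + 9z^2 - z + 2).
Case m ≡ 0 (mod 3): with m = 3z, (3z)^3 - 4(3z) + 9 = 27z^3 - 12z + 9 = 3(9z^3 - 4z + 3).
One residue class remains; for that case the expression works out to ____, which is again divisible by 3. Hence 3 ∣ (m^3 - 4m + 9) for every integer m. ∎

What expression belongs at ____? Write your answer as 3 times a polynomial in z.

Only m ≡ 2 (mod 3) is unaccounted for. Put m = 3z+2:
(3z+2)^3 - 4(3z+2) + 9 expands to 27z^3 + 54z^2 + 24z + 9,
and factoring out 3 leaves 3(9z^3 + 18z^2 + 8z + 3).

3(9z^3 + 18z^2 + 8z + 3)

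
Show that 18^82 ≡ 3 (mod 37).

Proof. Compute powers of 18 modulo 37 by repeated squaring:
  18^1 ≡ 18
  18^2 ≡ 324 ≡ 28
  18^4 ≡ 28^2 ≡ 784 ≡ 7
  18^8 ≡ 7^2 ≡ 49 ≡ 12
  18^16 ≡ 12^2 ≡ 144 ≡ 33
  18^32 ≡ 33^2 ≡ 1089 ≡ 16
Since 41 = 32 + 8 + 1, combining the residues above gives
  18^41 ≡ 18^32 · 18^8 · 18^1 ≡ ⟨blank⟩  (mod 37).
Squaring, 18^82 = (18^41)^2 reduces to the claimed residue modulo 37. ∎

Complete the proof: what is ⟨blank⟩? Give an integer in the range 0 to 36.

Multiply the listed residues: 16 · 12 · 18 = 192 → 3456.
Reducing modulo 37: 3456 = 93·37 + 15, so 18^41 ≡ 15.

15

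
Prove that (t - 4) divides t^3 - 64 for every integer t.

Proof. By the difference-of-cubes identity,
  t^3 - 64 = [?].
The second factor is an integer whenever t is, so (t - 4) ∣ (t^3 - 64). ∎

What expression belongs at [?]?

(t - 4)(t^2 + 4t + 16)

Polynomial division of t^3 - 64 by t - 4 leaves remainder 0 and quotient t^2 + 4t + 16.
Hence t^3 - 64 = (t - 4)(t^2 + 4t + 16).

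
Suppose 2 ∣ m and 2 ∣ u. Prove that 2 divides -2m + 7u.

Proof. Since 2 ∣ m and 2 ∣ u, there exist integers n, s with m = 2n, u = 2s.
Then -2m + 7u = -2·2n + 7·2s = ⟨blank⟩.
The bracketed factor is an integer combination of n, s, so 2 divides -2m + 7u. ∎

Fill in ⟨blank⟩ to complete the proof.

Pull the common 2 out of every term: -2·2n + 7·2s = 2(-2n + 7s).
-2n + 7s is an integer, which exhibits the divisibility.

2(-2n + 7s)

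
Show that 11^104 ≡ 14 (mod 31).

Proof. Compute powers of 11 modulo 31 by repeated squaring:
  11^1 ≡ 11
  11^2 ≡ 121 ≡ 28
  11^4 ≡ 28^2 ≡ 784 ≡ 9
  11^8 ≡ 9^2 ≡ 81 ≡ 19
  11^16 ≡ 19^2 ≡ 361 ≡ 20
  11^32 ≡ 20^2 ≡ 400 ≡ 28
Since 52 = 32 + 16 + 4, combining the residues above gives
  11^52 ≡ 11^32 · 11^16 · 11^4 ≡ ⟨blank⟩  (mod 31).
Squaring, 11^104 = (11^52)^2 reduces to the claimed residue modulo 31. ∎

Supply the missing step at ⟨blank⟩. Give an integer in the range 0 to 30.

11^32 · 11^16 · 11^4 ≡ 28 · 20 · 9 = 5040.
5040 mod 31 = 18, so 11^52 ≡ 18 (mod 31).

18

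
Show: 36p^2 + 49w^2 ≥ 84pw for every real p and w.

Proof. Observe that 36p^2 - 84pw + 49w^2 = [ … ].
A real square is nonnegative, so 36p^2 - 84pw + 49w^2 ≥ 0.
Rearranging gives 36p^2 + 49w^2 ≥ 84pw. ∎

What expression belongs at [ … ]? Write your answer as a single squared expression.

36p^2 - 84pw + 49w^2 is a perfect-square trinomial: the outer terms are (6p)^2 and (7w)^2, and the cross term is -2·6p·7w.
So 36p^2 - 84pw + 49w^2 = (6p - 7w)^2 ≥ 0.

(6p - 7w)^2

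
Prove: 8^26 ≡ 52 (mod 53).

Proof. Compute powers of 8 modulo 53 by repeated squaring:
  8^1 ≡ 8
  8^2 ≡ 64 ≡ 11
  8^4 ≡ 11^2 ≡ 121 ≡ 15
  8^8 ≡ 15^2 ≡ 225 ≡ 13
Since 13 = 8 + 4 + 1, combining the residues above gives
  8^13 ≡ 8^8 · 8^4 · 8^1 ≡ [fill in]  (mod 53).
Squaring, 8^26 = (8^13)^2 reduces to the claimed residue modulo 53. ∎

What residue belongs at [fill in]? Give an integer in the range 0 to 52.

23

Multiply the listed residues: 13 · 15 · 8 = 195 → 1560.
Reducing modulo 53: 1560 = 29·53 + 23, so 8^13 ≡ 23.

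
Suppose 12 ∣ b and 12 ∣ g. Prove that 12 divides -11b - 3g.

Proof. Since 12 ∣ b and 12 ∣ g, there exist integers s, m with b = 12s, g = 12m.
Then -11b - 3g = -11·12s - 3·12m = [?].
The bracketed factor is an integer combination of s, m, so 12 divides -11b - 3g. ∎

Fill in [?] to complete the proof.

12(-3m - 11s)

Each term has a factor of 12: -11·12s - 3·12m = 12·(-3m - 11s).
Since -3m - 11s is an integer, 12 ∣ (-11b - 3g).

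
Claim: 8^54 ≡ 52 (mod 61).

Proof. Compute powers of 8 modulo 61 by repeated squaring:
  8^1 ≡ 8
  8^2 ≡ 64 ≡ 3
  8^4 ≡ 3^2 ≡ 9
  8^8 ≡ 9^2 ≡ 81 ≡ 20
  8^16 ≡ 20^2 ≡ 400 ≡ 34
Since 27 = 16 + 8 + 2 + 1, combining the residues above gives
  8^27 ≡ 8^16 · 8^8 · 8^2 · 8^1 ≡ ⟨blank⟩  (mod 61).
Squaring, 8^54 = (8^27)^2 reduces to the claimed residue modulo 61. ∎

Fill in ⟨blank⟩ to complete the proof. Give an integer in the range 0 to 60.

Multiply the listed residues: 34 · 20 · 3 · 8 = 680 → 2040 → 16320.
Reducing modulo 61: 16320 = 267·61 + 33, so 8^27 ≡ 33.

33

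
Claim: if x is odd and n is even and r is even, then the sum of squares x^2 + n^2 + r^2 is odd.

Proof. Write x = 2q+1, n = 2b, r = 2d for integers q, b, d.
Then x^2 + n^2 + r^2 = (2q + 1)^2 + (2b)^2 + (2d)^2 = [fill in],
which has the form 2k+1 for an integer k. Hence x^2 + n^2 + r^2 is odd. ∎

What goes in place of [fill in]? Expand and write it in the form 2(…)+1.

(2q + 1)^2 + (2b)^2 + (2d)^2 = 4b^2 + 4d^2 + 4q^2 + 4q + 1
= 2(2b^2 + 2d^2 + 2q^2 + 2q) + 1.
Since 2b^2 + 2d^2 + 2q^2 + 2q is an integer, the sum of squares is of the form 2k+1 for an integer k.

2(2b^2 + 2d^2 + 2q^2 + 2q) + 1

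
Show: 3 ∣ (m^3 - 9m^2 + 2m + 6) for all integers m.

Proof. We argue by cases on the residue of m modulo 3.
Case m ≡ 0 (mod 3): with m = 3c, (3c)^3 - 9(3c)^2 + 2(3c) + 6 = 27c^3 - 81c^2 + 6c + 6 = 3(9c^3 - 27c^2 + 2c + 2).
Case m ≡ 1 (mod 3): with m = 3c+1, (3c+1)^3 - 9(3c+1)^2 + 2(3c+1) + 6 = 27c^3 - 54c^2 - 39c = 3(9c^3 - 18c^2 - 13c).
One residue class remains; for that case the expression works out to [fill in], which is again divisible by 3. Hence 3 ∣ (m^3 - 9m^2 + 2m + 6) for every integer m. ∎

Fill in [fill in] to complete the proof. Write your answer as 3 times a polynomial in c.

The residues treated are {0, 1}, so the missing case is m ≡ 2 (mod 3); write m = 3c+2.
Then (3c+2)^3 - 9(3c+2)^2 + 2(3c+2) + 6 = 27c^3 - 27c^2 - 66c - 18 = 3(9c^3 - 9c^2 - 22c - 6).

3(9c^3 - 9c^2 - 22c - 6)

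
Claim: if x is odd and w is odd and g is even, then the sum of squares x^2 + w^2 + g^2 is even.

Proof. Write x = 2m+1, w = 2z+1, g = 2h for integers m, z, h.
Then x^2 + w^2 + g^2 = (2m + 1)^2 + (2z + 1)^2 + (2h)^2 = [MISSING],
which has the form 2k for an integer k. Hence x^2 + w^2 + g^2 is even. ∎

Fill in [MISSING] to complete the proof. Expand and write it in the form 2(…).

Expanding: (2m + 1)^2 + (2z + 1)^2 + (2h)^2 = 4h^2 + 4m^2 + 4m + 4z^2 + 4z + 2.
Every term is even; pulling out the factor of 2 gives 2(2h^2 + 2m^2 + 2m + 2z^2 + 2z + 1).

2(2h^2 + 2m^2 + 2m + 2z^2 + 2z + 1)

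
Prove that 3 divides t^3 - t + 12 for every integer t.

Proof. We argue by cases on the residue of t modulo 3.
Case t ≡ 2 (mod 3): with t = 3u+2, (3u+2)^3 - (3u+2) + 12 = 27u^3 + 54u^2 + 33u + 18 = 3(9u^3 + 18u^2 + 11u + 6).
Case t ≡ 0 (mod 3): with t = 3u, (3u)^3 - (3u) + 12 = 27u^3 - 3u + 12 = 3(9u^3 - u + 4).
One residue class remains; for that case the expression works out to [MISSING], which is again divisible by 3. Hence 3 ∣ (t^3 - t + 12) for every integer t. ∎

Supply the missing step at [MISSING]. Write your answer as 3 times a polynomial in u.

3(9u^3 + 9u^2 + 2u + 4)

Only t ≡ 1 (mod 3) is unaccounted for. Put t = 3u+1:
(3u+1)^3 - (3u+1) + 12 expands to 27u^3 + 27u^2 + 6u + 12,
and factoring out 3 leaves 3(9u^3 + 9u^2 + 2u + 4).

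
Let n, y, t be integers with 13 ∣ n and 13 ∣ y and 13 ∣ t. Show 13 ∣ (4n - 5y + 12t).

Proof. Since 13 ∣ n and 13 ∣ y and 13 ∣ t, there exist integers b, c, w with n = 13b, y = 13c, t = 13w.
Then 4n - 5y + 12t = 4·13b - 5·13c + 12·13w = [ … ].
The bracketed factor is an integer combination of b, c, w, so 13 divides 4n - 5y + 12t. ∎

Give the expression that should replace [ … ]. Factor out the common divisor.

13(4b - 5c + 12w)

Pull the common 13 out of every term: 4·13b - 5·13c + 12·13w = 13(4b - 5c + 12w).
4b - 5c + 12w is an integer, which exhibits the divisibility.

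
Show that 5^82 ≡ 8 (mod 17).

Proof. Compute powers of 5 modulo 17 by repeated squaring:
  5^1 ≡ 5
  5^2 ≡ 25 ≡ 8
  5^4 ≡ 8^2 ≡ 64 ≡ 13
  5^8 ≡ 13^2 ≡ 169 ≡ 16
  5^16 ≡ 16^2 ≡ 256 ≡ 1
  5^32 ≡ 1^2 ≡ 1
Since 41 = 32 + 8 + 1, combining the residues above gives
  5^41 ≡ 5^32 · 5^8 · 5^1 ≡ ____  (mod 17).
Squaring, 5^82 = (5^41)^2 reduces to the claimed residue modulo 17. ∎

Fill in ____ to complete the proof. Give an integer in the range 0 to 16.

Multiply the listed residues: 1 · 16 · 5 = 16 → 80.
Reducing modulo 17: 80 = 4·17 + 12, so 5^41 ≡ 12.

12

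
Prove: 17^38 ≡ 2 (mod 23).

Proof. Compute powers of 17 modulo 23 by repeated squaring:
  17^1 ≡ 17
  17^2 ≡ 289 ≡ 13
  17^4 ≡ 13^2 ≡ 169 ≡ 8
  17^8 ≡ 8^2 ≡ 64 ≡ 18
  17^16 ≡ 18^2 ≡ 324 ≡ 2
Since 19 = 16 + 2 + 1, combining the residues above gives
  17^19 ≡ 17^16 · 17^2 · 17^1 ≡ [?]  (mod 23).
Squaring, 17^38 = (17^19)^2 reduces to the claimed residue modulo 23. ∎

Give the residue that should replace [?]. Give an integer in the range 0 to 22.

5

17^16 · 17^2 · 17^1 ≡ 2 · 13 · 17 = 442.
442 mod 23 = 5, so 17^19 ≡ 5 (mod 23).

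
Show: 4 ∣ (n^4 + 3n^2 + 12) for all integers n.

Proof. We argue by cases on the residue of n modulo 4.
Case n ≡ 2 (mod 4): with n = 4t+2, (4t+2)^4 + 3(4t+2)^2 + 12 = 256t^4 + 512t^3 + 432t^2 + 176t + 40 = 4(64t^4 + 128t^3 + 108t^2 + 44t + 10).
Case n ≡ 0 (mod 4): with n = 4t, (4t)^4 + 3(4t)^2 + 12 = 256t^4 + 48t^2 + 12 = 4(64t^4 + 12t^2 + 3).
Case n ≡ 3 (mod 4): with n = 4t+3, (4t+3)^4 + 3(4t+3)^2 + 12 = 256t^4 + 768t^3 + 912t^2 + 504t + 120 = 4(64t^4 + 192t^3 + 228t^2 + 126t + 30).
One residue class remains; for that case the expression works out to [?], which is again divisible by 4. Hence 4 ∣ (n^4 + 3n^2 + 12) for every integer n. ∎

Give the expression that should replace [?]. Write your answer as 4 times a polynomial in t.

4(64t^4 + 64t^3 + 36t^2 + 10t + 4)

Only n ≡ 1 (mod 4) is unaccounted for. Put n = 4t+1:
(4t+1)^4 + 3(4t+1)^2 + 12 expands to 256t^4 + 256t^3 + 144t^2 + 40t + 16,
and factoring out 4 leaves 4(64t^4 + 64t^3 + 36t^2 + 10t + 4).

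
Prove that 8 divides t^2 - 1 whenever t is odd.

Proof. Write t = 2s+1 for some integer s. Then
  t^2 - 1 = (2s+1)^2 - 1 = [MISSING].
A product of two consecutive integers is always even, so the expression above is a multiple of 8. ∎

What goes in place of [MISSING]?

(2s+1)^2 - 1 = 4s^2 + 4s + 1 - 1 = 4s^2 + 4s = 4s(s+1).
Since s and s+1 are consecutive, s(s+1) is even, and 4·(even) is a multiple of 8.

4s(s + 1)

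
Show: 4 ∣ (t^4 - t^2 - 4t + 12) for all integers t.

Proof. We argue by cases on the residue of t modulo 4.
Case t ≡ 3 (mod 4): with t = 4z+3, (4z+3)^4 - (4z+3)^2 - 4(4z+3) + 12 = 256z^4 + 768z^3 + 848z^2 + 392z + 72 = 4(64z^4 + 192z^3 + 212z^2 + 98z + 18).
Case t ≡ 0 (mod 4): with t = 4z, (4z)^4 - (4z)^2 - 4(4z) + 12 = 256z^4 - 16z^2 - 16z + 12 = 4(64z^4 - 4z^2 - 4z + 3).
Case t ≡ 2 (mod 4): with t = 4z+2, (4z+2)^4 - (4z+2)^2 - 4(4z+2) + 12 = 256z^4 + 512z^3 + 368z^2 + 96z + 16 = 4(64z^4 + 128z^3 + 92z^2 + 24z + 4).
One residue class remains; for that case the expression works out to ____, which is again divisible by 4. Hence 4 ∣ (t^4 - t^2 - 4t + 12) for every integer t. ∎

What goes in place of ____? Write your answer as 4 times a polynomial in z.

4(64z^4 + 64z^3 + 20z^2 - 2z + 2)

Only t ≡ 1 (mod 4) is unaccounted for. Put t = 4z+1:
(4z+1)^4 - (4z+1)^2 - 4(4z+1) + 12 expands to 256z^4 + 256z^3 + 80z^2 - 8z + 8,
and factoring out 4 leaves 4(64z^4 + 64z^3 + 20z^2 - 2z + 2).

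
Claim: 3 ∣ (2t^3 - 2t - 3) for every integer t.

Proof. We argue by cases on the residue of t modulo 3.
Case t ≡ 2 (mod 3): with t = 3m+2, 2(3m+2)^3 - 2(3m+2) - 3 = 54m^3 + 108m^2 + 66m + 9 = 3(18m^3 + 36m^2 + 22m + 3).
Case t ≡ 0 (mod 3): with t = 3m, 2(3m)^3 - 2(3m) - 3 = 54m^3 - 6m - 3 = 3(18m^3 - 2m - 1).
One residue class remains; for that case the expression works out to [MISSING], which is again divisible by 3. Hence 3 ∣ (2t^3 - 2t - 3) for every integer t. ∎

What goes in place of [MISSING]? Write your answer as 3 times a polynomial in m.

Only t ≡ 1 (mod 3) is unaccounted for. Put t = 3m+1:
2(3m+1)^3 - 2(3m+1) - 3 expands to 54m^3 + 54m^2 + 12m - 3,
and factoring out 3 leaves 3(18m^3 + 18m^2 + 4m - 1).

3(18m^3 + 18m^2 + 4m - 1)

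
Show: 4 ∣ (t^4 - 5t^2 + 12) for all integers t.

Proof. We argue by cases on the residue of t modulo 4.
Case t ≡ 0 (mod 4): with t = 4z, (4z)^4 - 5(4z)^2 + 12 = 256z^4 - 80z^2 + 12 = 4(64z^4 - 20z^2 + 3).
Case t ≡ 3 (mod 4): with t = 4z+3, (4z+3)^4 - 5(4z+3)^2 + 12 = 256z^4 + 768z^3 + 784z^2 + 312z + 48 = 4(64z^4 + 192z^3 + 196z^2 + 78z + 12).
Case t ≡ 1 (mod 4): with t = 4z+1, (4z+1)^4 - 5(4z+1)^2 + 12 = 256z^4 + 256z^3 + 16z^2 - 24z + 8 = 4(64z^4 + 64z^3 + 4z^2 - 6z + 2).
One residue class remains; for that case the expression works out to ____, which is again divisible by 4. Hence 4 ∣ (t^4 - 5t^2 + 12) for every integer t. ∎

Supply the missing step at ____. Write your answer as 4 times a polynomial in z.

4(64z^4 + 128z^3 + 76z^2 + 12z + 2)

Only t ≡ 2 (mod 4) is unaccounted for. Put t = 4z+2:
(4z+2)^4 - 5(4z+2)^2 + 12 expands to 256z^4 + 512z^3 + 304z^2 + 48z + 8,
and factoring out 4 leaves 4(64z^4 + 128z^3 + 76z^2 + 12z + 2).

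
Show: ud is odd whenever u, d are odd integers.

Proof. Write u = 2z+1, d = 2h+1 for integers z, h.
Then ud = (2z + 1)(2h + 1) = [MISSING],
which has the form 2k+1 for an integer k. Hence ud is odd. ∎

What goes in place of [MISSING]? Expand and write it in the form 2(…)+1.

2(2hz + h + z) + 1

Expanding: (2z + 1)(2h + 1) = 4hz + 2h + 2z + 1.
Every term except the constant is even, so this is 2(2hz + h + z) + 1,
and 2hz + h + z ∈ ℤ gives the required form.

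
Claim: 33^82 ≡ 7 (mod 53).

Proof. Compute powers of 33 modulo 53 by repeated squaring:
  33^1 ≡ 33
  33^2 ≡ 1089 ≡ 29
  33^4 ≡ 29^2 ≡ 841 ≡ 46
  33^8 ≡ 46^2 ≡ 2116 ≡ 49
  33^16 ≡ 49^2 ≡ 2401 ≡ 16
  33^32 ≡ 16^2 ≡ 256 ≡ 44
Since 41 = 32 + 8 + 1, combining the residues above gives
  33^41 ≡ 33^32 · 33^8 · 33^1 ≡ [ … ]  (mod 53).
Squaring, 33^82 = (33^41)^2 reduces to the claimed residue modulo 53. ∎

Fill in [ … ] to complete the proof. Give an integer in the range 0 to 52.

22

33^32 · 33^8 · 33^1 ≡ 44 · 49 · 33 = 71148.
71148 mod 53 = 22, so 33^41 ≡ 22 (mod 53).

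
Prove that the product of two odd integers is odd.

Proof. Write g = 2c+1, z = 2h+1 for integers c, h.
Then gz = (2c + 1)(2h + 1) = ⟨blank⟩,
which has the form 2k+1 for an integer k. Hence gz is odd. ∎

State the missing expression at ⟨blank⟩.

Expanding: (2c + 1)(2h + 1) = 4ch + 2c + 2h + 1.
Every term except the constant is even, so this is 2(2ch + c + h) + 1,
and 2ch + c + h ∈ ℤ gives the required form.

2(2ch + c + h) + 1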